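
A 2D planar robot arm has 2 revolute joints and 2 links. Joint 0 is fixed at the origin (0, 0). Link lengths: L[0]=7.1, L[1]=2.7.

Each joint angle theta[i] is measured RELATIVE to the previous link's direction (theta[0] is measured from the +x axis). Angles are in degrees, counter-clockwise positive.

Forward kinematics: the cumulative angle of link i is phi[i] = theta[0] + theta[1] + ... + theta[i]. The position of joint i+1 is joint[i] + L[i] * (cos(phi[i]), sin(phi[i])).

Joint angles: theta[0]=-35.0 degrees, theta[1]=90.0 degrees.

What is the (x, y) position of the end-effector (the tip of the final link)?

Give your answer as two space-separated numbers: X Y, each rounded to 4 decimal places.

Answer: 7.3646 -1.8607

Derivation:
joint[0] = (0.0000, 0.0000)  (base)
link 0: phi[0] = -35 = -35 deg
  cos(-35 deg) = 0.8192, sin(-35 deg) = -0.5736
  joint[1] = (0.0000, 0.0000) + 7.1 * (0.8192, -0.5736) = (0.0000 + 5.8160, 0.0000 + -4.0724) = (5.8160, -4.0724)
link 1: phi[1] = -35 + 90 = 55 deg
  cos(55 deg) = 0.5736, sin(55 deg) = 0.8192
  joint[2] = (5.8160, -4.0724) + 2.7 * (0.5736, 0.8192) = (5.8160 + 1.5487, -4.0724 + 2.2117) = (7.3646, -1.8607)
End effector: (7.3646, -1.8607)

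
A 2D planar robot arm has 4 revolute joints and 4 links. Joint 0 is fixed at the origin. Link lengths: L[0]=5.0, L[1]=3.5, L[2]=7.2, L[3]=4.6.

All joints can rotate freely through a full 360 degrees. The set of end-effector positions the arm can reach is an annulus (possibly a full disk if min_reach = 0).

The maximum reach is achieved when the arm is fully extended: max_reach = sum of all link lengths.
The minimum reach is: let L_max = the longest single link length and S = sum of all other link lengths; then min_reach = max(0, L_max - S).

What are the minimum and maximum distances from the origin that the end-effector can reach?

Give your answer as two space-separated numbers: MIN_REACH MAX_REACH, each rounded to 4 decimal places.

Link lengths: [5.0, 3.5, 7.2, 4.6]
max_reach = 5 + 3.5 + 7.2 + 4.6 = 20.3
L_max = max([5.0, 3.5, 7.2, 4.6]) = 7.2
S (sum of others) = 20.3 - 7.2 = 13.1
min_reach = max(0, 7.2 - 13.1) = max(0, -5.9) = 0

Answer: 0.0000 20.3000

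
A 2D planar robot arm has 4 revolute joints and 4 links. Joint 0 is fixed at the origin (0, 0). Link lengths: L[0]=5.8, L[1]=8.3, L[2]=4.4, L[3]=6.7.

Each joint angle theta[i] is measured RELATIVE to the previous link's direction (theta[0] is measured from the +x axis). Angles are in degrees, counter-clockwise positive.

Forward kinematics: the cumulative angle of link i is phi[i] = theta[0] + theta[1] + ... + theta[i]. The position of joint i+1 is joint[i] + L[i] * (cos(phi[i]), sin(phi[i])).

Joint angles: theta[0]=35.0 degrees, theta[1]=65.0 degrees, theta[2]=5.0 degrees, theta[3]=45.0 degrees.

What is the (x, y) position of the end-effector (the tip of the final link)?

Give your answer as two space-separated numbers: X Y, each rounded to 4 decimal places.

Answer: -3.6314 19.1007

Derivation:
joint[0] = (0.0000, 0.0000)  (base)
link 0: phi[0] = 35 = 35 deg
  cos(35 deg) = 0.8192, sin(35 deg) = 0.5736
  joint[1] = (0.0000, 0.0000) + 5.8 * (0.8192, 0.5736) = (0.0000 + 4.7511, 0.0000 + 3.3267) = (4.7511, 3.3267)
link 1: phi[1] = 35 + 65 = 100 deg
  cos(100 deg) = -0.1736, sin(100 deg) = 0.9848
  joint[2] = (4.7511, 3.3267) + 8.3 * (-0.1736, 0.9848) = (4.7511 + -1.4413, 3.3267 + 8.1739) = (3.3098, 11.5006)
link 2: phi[2] = 35 + 65 + 5 = 105 deg
  cos(105 deg) = -0.2588, sin(105 deg) = 0.9659
  joint[3] = (3.3098, 11.5006) + 4.4 * (-0.2588, 0.9659) = (3.3098 + -1.1388, 11.5006 + 4.2501) = (2.1710, 15.7507)
link 3: phi[3] = 35 + 65 + 5 + 45 = 150 deg
  cos(150 deg) = -0.8660, sin(150 deg) = 0.5000
  joint[4] = (2.1710, 15.7507) + 6.7 * (-0.8660, 0.5000) = (2.1710 + -5.8024, 15.7507 + 3.3500) = (-3.6314, 19.1007)
End effector: (-3.6314, 19.1007)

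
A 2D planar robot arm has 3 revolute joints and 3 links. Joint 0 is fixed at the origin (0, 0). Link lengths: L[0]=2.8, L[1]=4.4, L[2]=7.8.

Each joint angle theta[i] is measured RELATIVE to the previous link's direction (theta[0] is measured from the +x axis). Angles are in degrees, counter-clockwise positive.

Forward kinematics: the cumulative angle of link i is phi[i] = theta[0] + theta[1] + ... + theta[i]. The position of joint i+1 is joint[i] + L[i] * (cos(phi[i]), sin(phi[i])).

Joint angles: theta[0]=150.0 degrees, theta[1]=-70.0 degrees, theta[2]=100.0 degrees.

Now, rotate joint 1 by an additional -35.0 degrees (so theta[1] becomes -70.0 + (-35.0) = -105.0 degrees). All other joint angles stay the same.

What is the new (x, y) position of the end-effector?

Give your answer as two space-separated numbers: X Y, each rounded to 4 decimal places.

joint[0] = (0.0000, 0.0000)  (base)
link 0: phi[0] = 150 = 150 deg
  cos(150 deg) = -0.8660, sin(150 deg) = 0.5000
  joint[1] = (0.0000, 0.0000) + 2.8 * (-0.8660, 0.5000) = (0.0000 + -2.4249, 0.0000 + 1.4000) = (-2.4249, 1.4000)
link 1: phi[1] = 150 + -105 = 45 deg
  cos(45 deg) = 0.7071, sin(45 deg) = 0.7071
  joint[2] = (-2.4249, 1.4000) + 4.4 * (0.7071, 0.7071) = (-2.4249 + 3.1113, 1.4000 + 3.1113) = (0.6864, 4.5113)
link 2: phi[2] = 150 + -105 + 100 = 145 deg
  cos(145 deg) = -0.8192, sin(145 deg) = 0.5736
  joint[3] = (0.6864, 4.5113) + 7.8 * (-0.8192, 0.5736) = (0.6864 + -6.3894, 4.5113 + 4.4739) = (-5.7030, 8.9852)
End effector: (-5.7030, 8.9852)

Answer: -5.7030 8.9852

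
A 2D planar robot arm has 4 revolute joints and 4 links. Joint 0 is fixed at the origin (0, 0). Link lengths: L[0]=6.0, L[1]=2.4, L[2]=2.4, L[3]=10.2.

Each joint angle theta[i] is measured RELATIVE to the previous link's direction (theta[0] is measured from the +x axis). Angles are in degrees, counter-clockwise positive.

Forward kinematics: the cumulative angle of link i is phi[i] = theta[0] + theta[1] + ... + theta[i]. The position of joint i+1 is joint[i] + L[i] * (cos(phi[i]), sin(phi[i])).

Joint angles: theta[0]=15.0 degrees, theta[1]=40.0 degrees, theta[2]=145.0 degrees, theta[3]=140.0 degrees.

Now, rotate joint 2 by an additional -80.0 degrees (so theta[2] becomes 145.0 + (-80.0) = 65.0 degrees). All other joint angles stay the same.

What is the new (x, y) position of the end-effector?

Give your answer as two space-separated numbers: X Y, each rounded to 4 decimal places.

joint[0] = (0.0000, 0.0000)  (base)
link 0: phi[0] = 15 = 15 deg
  cos(15 deg) = 0.9659, sin(15 deg) = 0.2588
  joint[1] = (0.0000, 0.0000) + 6 * (0.9659, 0.2588) = (0.0000 + 5.7956, 0.0000 + 1.5529) = (5.7956, 1.5529)
link 1: phi[1] = 15 + 40 = 55 deg
  cos(55 deg) = 0.5736, sin(55 deg) = 0.8192
  joint[2] = (5.7956, 1.5529) + 2.4 * (0.5736, 0.8192) = (5.7956 + 1.3766, 1.5529 + 1.9660) = (7.1721, 3.5189)
link 2: phi[2] = 15 + 40 + 65 = 120 deg
  cos(120 deg) = -0.5000, sin(120 deg) = 0.8660
  joint[3] = (7.1721, 3.5189) + 2.4 * (-0.5000, 0.8660) = (7.1721 + -1.2000, 3.5189 + 2.0785) = (5.9721, 5.5973)
link 3: phi[3] = 15 + 40 + 65 + 140 = 260 deg
  cos(260 deg) = -0.1736, sin(260 deg) = -0.9848
  joint[4] = (5.9721, 5.5973) + 10.2 * (-0.1736, -0.9848) = (5.9721 + -1.7712, 5.5973 + -10.0450) = (4.2009, -4.4477)
End effector: (4.2009, -4.4477)

Answer: 4.2009 -4.4477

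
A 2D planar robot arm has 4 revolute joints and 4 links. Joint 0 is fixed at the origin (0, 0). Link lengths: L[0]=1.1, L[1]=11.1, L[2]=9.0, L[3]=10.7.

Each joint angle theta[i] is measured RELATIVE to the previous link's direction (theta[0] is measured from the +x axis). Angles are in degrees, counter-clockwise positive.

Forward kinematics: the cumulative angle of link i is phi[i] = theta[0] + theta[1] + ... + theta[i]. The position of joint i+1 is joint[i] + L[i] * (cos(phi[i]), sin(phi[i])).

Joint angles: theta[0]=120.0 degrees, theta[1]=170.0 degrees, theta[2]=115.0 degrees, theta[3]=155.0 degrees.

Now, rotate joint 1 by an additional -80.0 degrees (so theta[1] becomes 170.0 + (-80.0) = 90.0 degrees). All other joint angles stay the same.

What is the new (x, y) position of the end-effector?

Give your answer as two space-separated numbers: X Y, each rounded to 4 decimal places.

Answer: -8.1405 -0.4931

Derivation:
joint[0] = (0.0000, 0.0000)  (base)
link 0: phi[0] = 120 = 120 deg
  cos(120 deg) = -0.5000, sin(120 deg) = 0.8660
  joint[1] = (0.0000, 0.0000) + 1.1 * (-0.5000, 0.8660) = (0.0000 + -0.5500, 0.0000 + 0.9526) = (-0.5500, 0.9526)
link 1: phi[1] = 120 + 90 = 210 deg
  cos(210 deg) = -0.8660, sin(210 deg) = -0.5000
  joint[2] = (-0.5500, 0.9526) + 11.1 * (-0.8660, -0.5000) = (-0.5500 + -9.6129, 0.9526 + -5.5500) = (-10.1629, -4.5974)
link 2: phi[2] = 120 + 90 + 115 = 325 deg
  cos(325 deg) = 0.8192, sin(325 deg) = -0.5736
  joint[3] = (-10.1629, -4.5974) + 9 * (0.8192, -0.5736) = (-10.1629 + 7.3724, -4.5974 + -5.1622) = (-2.7905, -9.7596)
link 3: phi[3] = 120 + 90 + 115 + 155 = 480 deg
  cos(480 deg) = -0.5000, sin(480 deg) = 0.8660
  joint[4] = (-2.7905, -9.7596) + 10.7 * (-0.5000, 0.8660) = (-2.7905 + -5.3500, -9.7596 + 9.2665) = (-8.1405, -0.4931)
End effector: (-8.1405, -0.4931)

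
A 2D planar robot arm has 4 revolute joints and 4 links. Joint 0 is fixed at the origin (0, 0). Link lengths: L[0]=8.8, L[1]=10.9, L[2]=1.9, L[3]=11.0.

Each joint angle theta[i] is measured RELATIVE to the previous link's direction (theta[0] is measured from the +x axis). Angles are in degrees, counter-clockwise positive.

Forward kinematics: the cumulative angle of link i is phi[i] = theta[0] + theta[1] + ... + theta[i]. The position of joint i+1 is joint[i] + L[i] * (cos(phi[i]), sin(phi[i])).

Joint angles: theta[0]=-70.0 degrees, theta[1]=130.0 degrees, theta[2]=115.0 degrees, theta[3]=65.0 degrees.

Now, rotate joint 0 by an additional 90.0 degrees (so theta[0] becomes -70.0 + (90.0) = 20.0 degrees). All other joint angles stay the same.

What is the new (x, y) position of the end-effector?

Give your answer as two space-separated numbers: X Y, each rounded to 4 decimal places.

joint[0] = (0.0000, 0.0000)  (base)
link 0: phi[0] = 20 = 20 deg
  cos(20 deg) = 0.9397, sin(20 deg) = 0.3420
  joint[1] = (0.0000, 0.0000) + 8.8 * (0.9397, 0.3420) = (0.0000 + 8.2693, 0.0000 + 3.0098) = (8.2693, 3.0098)
link 1: phi[1] = 20 + 130 = 150 deg
  cos(150 deg) = -0.8660, sin(150 deg) = 0.5000
  joint[2] = (8.2693, 3.0098) + 10.9 * (-0.8660, 0.5000) = (8.2693 + -9.4397, 3.0098 + 5.4500) = (-1.1704, 8.4598)
link 2: phi[2] = 20 + 130 + 115 = 265 deg
  cos(265 deg) = -0.0872, sin(265 deg) = -0.9962
  joint[3] = (-1.1704, 8.4598) + 1.9 * (-0.0872, -0.9962) = (-1.1704 + -0.1656, 8.4598 + -1.8928) = (-1.3360, 6.5670)
link 3: phi[3] = 20 + 130 + 115 + 65 = 330 deg
  cos(330 deg) = 0.8660, sin(330 deg) = -0.5000
  joint[4] = (-1.3360, 6.5670) + 11 * (0.8660, -0.5000) = (-1.3360 + 9.5263, 6.5670 + -5.5000) = (8.1903, 1.0670)
End effector: (8.1903, 1.0670)

Answer: 8.1903 1.0670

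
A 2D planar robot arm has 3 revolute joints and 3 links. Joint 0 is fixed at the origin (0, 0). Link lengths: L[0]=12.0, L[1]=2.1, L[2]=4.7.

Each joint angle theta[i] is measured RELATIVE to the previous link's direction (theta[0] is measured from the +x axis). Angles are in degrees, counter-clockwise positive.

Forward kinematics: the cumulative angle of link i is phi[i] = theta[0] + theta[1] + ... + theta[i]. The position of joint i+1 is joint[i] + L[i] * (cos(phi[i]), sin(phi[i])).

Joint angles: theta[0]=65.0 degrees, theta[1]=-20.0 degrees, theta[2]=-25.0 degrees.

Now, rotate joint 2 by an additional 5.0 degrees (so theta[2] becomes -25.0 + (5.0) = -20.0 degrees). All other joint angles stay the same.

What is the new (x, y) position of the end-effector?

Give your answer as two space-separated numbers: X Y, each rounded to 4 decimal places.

Answer: 10.8160 14.3469

Derivation:
joint[0] = (0.0000, 0.0000)  (base)
link 0: phi[0] = 65 = 65 deg
  cos(65 deg) = 0.4226, sin(65 deg) = 0.9063
  joint[1] = (0.0000, 0.0000) + 12 * (0.4226, 0.9063) = (0.0000 + 5.0714, 0.0000 + 10.8757) = (5.0714, 10.8757)
link 1: phi[1] = 65 + -20 = 45 deg
  cos(45 deg) = 0.7071, sin(45 deg) = 0.7071
  joint[2] = (5.0714, 10.8757) + 2.1 * (0.7071, 0.7071) = (5.0714 + 1.4849, 10.8757 + 1.4849) = (6.5563, 12.3606)
link 2: phi[2] = 65 + -20 + -20 = 25 deg
  cos(25 deg) = 0.9063, sin(25 deg) = 0.4226
  joint[3] = (6.5563, 12.3606) + 4.7 * (0.9063, 0.4226) = (6.5563 + 4.2596, 12.3606 + 1.9863) = (10.8160, 14.3469)
End effector: (10.8160, 14.3469)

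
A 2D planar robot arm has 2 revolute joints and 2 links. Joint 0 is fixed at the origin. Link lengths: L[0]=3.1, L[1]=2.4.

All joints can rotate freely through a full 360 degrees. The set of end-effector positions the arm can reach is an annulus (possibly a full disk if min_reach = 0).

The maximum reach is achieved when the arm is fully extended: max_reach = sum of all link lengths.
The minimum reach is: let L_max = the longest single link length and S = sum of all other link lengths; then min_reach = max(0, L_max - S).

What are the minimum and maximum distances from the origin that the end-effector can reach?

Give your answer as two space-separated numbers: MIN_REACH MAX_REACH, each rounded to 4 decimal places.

Link lengths: [3.1, 2.4]
max_reach = 3.1 + 2.4 = 5.5
L_max = max([3.1, 2.4]) = 3.1
S (sum of others) = 5.5 - 3.1 = 2.4
min_reach = max(0, 3.1 - 2.4) = max(0, 0.7) = 0.7

Answer: 0.7000 5.5000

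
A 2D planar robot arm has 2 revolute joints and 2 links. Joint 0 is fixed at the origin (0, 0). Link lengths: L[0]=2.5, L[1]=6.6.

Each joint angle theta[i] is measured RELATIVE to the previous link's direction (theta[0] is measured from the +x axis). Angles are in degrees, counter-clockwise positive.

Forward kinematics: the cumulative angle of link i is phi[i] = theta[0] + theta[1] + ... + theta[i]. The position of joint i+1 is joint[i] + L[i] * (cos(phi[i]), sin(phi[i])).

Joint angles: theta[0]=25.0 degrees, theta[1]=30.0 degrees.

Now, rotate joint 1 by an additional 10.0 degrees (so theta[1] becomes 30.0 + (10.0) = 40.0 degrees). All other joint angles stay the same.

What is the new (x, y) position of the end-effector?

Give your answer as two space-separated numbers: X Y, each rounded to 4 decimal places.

joint[0] = (0.0000, 0.0000)  (base)
link 0: phi[0] = 25 = 25 deg
  cos(25 deg) = 0.9063, sin(25 deg) = 0.4226
  joint[1] = (0.0000, 0.0000) + 2.5 * (0.9063, 0.4226) = (0.0000 + 2.2658, 0.0000 + 1.0565) = (2.2658, 1.0565)
link 1: phi[1] = 25 + 40 = 65 deg
  cos(65 deg) = 0.4226, sin(65 deg) = 0.9063
  joint[2] = (2.2658, 1.0565) + 6.6 * (0.4226, 0.9063) = (2.2658 + 2.7893, 1.0565 + 5.9816) = (5.0550, 7.0382)
End effector: (5.0550, 7.0382)

Answer: 5.0550 7.0382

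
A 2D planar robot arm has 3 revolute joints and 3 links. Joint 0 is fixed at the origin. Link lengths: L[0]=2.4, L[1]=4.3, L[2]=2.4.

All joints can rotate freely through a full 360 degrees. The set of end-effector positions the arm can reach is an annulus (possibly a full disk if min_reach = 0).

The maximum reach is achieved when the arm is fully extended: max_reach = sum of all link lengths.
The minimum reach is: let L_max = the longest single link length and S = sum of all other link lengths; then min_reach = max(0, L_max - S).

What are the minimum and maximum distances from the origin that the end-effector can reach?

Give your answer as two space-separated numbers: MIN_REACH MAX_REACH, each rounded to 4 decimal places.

Link lengths: [2.4, 4.3, 2.4]
max_reach = 2.4 + 4.3 + 2.4 = 9.1
L_max = max([2.4, 4.3, 2.4]) = 4.3
S (sum of others) = 9.1 - 4.3 = 4.8
min_reach = max(0, 4.3 - 4.8) = max(0, -0.5) = 0

Answer: 0.0000 9.1000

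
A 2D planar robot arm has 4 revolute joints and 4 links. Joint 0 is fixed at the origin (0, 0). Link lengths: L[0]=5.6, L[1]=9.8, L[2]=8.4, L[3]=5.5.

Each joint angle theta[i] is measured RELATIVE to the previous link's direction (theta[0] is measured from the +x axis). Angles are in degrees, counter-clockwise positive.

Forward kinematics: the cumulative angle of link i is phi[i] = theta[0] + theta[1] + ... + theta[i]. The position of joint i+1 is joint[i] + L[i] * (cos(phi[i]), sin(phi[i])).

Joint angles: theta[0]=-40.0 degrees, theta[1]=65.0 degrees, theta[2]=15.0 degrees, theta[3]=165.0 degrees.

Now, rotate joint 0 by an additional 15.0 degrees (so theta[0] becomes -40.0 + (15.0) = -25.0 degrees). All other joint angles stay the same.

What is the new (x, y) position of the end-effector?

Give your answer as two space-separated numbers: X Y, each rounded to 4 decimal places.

joint[0] = (0.0000, 0.0000)  (base)
link 0: phi[0] = -25 = -25 deg
  cos(-25 deg) = 0.9063, sin(-25 deg) = -0.4226
  joint[1] = (0.0000, 0.0000) + 5.6 * (0.9063, -0.4226) = (0.0000 + 5.0753, 0.0000 + -2.3667) = (5.0753, -2.3667)
link 1: phi[1] = -25 + 65 = 40 deg
  cos(40 deg) = 0.7660, sin(40 deg) = 0.6428
  joint[2] = (5.0753, -2.3667) + 9.8 * (0.7660, 0.6428) = (5.0753 + 7.5072, -2.3667 + 6.2993) = (12.5826, 3.9327)
link 2: phi[2] = -25 + 65 + 15 = 55 deg
  cos(55 deg) = 0.5736, sin(55 deg) = 0.8192
  joint[3] = (12.5826, 3.9327) + 8.4 * (0.5736, 0.8192) = (12.5826 + 4.8180, 3.9327 + 6.8809) = (17.4006, 10.8135)
link 3: phi[3] = -25 + 65 + 15 + 165 = 220 deg
  cos(220 deg) = -0.7660, sin(220 deg) = -0.6428
  joint[4] = (17.4006, 10.8135) + 5.5 * (-0.7660, -0.6428) = (17.4006 + -4.2132, 10.8135 + -3.5353) = (13.1874, 7.2782)
End effector: (13.1874, 7.2782)

Answer: 13.1874 7.2782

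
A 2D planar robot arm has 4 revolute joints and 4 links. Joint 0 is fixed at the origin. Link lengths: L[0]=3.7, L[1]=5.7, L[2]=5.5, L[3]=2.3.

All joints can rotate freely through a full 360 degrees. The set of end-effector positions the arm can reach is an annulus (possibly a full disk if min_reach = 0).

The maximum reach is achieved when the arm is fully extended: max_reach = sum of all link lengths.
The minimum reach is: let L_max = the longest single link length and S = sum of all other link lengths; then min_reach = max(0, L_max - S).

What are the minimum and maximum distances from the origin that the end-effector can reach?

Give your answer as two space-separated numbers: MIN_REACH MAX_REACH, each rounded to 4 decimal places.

Link lengths: [3.7, 5.7, 5.5, 2.3]
max_reach = 3.7 + 5.7 + 5.5 + 2.3 = 17.2
L_max = max([3.7, 5.7, 5.5, 2.3]) = 5.7
S (sum of others) = 17.2 - 5.7 = 11.5
min_reach = max(0, 5.7 - 11.5) = max(0, -5.8) = 0

Answer: 0.0000 17.2000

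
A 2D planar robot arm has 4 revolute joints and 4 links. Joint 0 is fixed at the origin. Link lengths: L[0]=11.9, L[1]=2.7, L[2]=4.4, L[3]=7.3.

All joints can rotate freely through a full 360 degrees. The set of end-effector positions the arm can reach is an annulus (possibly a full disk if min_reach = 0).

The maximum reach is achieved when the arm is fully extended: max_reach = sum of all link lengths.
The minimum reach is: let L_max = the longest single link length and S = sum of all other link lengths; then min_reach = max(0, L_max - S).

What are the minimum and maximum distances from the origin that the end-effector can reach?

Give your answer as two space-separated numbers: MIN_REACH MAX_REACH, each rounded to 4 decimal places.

Link lengths: [11.9, 2.7, 4.4, 7.3]
max_reach = 11.9 + 2.7 + 4.4 + 7.3 = 26.3
L_max = max([11.9, 2.7, 4.4, 7.3]) = 11.9
S (sum of others) = 26.3 - 11.9 = 14.4
min_reach = max(0, 11.9 - 14.4) = max(0, -2.5) = 0

Answer: 0.0000 26.3000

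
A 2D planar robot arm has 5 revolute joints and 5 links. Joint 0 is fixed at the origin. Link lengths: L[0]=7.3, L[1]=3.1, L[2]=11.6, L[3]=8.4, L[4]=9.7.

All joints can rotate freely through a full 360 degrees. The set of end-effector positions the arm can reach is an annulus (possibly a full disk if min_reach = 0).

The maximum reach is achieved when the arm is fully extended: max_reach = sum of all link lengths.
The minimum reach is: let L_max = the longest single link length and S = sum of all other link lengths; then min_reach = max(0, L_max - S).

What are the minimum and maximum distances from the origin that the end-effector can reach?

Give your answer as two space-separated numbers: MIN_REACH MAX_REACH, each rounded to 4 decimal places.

Answer: 0.0000 40.1000

Derivation:
Link lengths: [7.3, 3.1, 11.6, 8.4, 9.7]
max_reach = 7.3 + 3.1 + 11.6 + 8.4 + 9.7 = 40.1
L_max = max([7.3, 3.1, 11.6, 8.4, 9.7]) = 11.6
S (sum of others) = 40.1 - 11.6 = 28.5
min_reach = max(0, 11.6 - 28.5) = max(0, -16.9) = 0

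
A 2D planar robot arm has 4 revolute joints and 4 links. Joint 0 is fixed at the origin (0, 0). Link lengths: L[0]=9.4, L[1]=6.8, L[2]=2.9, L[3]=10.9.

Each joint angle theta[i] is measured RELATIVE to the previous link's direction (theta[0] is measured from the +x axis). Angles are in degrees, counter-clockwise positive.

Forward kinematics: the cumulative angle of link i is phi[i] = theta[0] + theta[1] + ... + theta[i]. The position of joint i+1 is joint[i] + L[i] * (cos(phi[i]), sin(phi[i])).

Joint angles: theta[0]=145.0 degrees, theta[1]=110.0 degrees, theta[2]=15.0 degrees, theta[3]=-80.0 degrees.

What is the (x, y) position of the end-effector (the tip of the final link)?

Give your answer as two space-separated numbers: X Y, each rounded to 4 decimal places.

joint[0] = (0.0000, 0.0000)  (base)
link 0: phi[0] = 145 = 145 deg
  cos(145 deg) = -0.8192, sin(145 deg) = 0.5736
  joint[1] = (0.0000, 0.0000) + 9.4 * (-0.8192, 0.5736) = (0.0000 + -7.7000, 0.0000 + 5.3916) = (-7.7000, 5.3916)
link 1: phi[1] = 145 + 110 = 255 deg
  cos(255 deg) = -0.2588, sin(255 deg) = -0.9659
  joint[2] = (-7.7000, 5.3916) + 6.8 * (-0.2588, -0.9659) = (-7.7000 + -1.7600, 5.3916 + -6.5683) = (-9.4600, -1.1767)
link 2: phi[2] = 145 + 110 + 15 = 270 deg
  cos(270 deg) = -0.0000, sin(270 deg) = -1.0000
  joint[3] = (-9.4600, -1.1767) + 2.9 * (-0.0000, -1.0000) = (-9.4600 + -0.0000, -1.1767 + -2.9000) = (-9.4600, -4.0767)
link 3: phi[3] = 145 + 110 + 15 + -80 = 190 deg
  cos(190 deg) = -0.9848, sin(190 deg) = -0.1736
  joint[4] = (-9.4600, -4.0767) + 10.9 * (-0.9848, -0.1736) = (-9.4600 + -10.7344, -4.0767 + -1.8928) = (-20.1944, -5.9694)
End effector: (-20.1944, -5.9694)

Answer: -20.1944 -5.9694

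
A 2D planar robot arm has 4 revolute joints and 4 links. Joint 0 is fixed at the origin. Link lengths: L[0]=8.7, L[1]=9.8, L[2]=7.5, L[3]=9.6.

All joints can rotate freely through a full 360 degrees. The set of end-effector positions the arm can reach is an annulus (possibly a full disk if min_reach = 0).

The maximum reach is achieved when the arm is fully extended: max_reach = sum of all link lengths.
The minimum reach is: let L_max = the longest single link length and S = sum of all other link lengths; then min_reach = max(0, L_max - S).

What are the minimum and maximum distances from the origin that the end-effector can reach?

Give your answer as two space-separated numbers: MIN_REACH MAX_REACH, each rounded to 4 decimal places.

Link lengths: [8.7, 9.8, 7.5, 9.6]
max_reach = 8.7 + 9.8 + 7.5 + 9.6 = 35.6
L_max = max([8.7, 9.8, 7.5, 9.6]) = 9.8
S (sum of others) = 35.6 - 9.8 = 25.8
min_reach = max(0, 9.8 - 25.8) = max(0, -16) = 0

Answer: 0.0000 35.6000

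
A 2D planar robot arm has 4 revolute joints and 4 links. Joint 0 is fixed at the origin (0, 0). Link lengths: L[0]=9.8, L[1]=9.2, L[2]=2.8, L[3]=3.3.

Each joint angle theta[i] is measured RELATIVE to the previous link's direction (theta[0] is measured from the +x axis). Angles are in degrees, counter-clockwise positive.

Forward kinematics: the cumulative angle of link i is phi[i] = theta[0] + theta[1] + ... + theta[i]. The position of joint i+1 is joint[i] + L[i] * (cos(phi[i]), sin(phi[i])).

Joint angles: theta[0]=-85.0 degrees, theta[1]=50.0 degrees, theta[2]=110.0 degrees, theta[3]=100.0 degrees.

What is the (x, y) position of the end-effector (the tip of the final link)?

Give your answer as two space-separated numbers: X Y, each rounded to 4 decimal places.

Answer: 5.8276 -12.0474

Derivation:
joint[0] = (0.0000, 0.0000)  (base)
link 0: phi[0] = -85 = -85 deg
  cos(-85 deg) = 0.0872, sin(-85 deg) = -0.9962
  joint[1] = (0.0000, 0.0000) + 9.8 * (0.0872, -0.9962) = (0.0000 + 0.8541, 0.0000 + -9.7627) = (0.8541, -9.7627)
link 1: phi[1] = -85 + 50 = -35 deg
  cos(-35 deg) = 0.8192, sin(-35 deg) = -0.5736
  joint[2] = (0.8541, -9.7627) + 9.2 * (0.8192, -0.5736) = (0.8541 + 7.5362, -9.7627 + -5.2769) = (8.3903, -15.0396)
link 2: phi[2] = -85 + 50 + 110 = 75 deg
  cos(75 deg) = 0.2588, sin(75 deg) = 0.9659
  joint[3] = (8.3903, -15.0396) + 2.8 * (0.2588, 0.9659) = (8.3903 + 0.7247, -15.0396 + 2.7046) = (9.1150, -12.3350)
link 3: phi[3] = -85 + 50 + 110 + 100 = 175 deg
  cos(175 deg) = -0.9962, sin(175 deg) = 0.0872
  joint[4] = (9.1150, -12.3350) + 3.3 * (-0.9962, 0.0872) = (9.1150 + -3.2874, -12.3350 + 0.2876) = (5.8276, -12.0474)
End effector: (5.8276, -12.0474)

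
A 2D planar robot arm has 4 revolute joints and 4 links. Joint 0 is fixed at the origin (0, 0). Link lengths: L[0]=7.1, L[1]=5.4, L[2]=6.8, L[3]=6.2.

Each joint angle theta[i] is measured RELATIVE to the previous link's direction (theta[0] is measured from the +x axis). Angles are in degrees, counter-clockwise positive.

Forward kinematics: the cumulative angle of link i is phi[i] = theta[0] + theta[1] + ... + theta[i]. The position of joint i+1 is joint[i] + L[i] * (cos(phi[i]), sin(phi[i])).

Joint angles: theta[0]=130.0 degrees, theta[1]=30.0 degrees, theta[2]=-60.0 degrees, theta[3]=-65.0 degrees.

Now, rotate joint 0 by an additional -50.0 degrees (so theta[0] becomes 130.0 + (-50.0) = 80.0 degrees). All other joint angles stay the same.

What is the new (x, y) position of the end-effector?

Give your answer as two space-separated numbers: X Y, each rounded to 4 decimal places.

Answer: 9.7457 15.6709

Derivation:
joint[0] = (0.0000, 0.0000)  (base)
link 0: phi[0] = 80 = 80 deg
  cos(80 deg) = 0.1736, sin(80 deg) = 0.9848
  joint[1] = (0.0000, 0.0000) + 7.1 * (0.1736, 0.9848) = (0.0000 + 1.2329, 0.0000 + 6.9921) = (1.2329, 6.9921)
link 1: phi[1] = 80 + 30 = 110 deg
  cos(110 deg) = -0.3420, sin(110 deg) = 0.9397
  joint[2] = (1.2329, 6.9921) + 5.4 * (-0.3420, 0.9397) = (1.2329 + -1.8469, 6.9921 + 5.0743) = (-0.6140, 12.0665)
link 2: phi[2] = 80 + 30 + -60 = 50 deg
  cos(50 deg) = 0.6428, sin(50 deg) = 0.7660
  joint[3] = (-0.6140, 12.0665) + 6.8 * (0.6428, 0.7660) = (-0.6140 + 4.3710, 12.0665 + 5.2091) = (3.7569, 17.2756)
link 3: phi[3] = 80 + 30 + -60 + -65 = -15 deg
  cos(-15 deg) = 0.9659, sin(-15 deg) = -0.2588
  joint[4] = (3.7569, 17.2756) + 6.2 * (0.9659, -0.2588) = (3.7569 + 5.9887, 17.2756 + -1.6047) = (9.7457, 15.6709)
End effector: (9.7457, 15.6709)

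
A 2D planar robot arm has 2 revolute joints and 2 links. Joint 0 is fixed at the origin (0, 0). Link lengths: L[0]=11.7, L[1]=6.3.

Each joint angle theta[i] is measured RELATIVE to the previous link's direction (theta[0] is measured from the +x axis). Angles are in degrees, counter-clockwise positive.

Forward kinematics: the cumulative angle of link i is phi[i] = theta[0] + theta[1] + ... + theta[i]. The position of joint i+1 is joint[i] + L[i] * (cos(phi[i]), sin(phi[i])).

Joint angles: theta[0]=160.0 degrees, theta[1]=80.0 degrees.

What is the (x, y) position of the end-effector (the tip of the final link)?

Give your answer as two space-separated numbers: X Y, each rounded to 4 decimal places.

Answer: -14.1444 -1.4543

Derivation:
joint[0] = (0.0000, 0.0000)  (base)
link 0: phi[0] = 160 = 160 deg
  cos(160 deg) = -0.9397, sin(160 deg) = 0.3420
  joint[1] = (0.0000, 0.0000) + 11.7 * (-0.9397, 0.3420) = (0.0000 + -10.9944, 0.0000 + 4.0016) = (-10.9944, 4.0016)
link 1: phi[1] = 160 + 80 = 240 deg
  cos(240 deg) = -0.5000, sin(240 deg) = -0.8660
  joint[2] = (-10.9944, 4.0016) + 6.3 * (-0.5000, -0.8660) = (-10.9944 + -3.1500, 4.0016 + -5.4560) = (-14.1444, -1.4543)
End effector: (-14.1444, -1.4543)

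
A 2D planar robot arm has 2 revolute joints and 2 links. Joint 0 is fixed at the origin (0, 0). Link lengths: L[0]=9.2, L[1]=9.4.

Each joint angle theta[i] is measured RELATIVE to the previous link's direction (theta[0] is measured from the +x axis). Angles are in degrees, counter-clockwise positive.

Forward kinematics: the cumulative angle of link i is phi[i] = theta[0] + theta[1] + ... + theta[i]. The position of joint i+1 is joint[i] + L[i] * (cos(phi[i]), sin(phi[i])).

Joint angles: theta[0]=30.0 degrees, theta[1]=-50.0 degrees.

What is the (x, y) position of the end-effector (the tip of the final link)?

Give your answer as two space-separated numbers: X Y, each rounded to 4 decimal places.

joint[0] = (0.0000, 0.0000)  (base)
link 0: phi[0] = 30 = 30 deg
  cos(30 deg) = 0.8660, sin(30 deg) = 0.5000
  joint[1] = (0.0000, 0.0000) + 9.2 * (0.8660, 0.5000) = (0.0000 + 7.9674, 0.0000 + 4.6000) = (7.9674, 4.6000)
link 1: phi[1] = 30 + -50 = -20 deg
  cos(-20 deg) = 0.9397, sin(-20 deg) = -0.3420
  joint[2] = (7.9674, 4.6000) + 9.4 * (0.9397, -0.3420) = (7.9674 + 8.8331, 4.6000 + -3.2150) = (16.8005, 1.3850)
End effector: (16.8005, 1.3850)

Answer: 16.8005 1.3850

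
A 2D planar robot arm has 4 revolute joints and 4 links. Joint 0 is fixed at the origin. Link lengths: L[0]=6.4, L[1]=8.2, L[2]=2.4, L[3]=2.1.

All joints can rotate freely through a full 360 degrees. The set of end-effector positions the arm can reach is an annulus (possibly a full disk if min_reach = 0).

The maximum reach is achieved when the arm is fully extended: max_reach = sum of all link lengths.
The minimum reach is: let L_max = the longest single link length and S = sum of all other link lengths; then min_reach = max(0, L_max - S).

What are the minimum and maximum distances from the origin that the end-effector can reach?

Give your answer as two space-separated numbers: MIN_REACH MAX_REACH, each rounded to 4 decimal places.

Link lengths: [6.4, 8.2, 2.4, 2.1]
max_reach = 6.4 + 8.2 + 2.4 + 2.1 = 19.1
L_max = max([6.4, 8.2, 2.4, 2.1]) = 8.2
S (sum of others) = 19.1 - 8.2 = 10.9
min_reach = max(0, 8.2 - 10.9) = max(0, -2.7) = 0

Answer: 0.0000 19.1000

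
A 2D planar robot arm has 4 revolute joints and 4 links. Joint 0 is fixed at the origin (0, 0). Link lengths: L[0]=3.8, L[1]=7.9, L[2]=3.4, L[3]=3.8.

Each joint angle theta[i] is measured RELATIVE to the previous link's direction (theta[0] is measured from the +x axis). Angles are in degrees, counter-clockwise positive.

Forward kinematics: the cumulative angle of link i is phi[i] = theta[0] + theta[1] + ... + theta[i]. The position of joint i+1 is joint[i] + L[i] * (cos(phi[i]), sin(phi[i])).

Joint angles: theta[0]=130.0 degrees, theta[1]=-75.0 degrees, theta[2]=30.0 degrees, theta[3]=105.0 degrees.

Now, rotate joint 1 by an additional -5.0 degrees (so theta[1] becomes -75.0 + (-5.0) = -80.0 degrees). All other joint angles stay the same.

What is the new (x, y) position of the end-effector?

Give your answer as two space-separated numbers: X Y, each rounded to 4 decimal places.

Answer: -0.5597 11.9799

Derivation:
joint[0] = (0.0000, 0.0000)  (base)
link 0: phi[0] = 130 = 130 deg
  cos(130 deg) = -0.6428, sin(130 deg) = 0.7660
  joint[1] = (0.0000, 0.0000) + 3.8 * (-0.6428, 0.7660) = (0.0000 + -2.4426, 0.0000 + 2.9110) = (-2.4426, 2.9110)
link 1: phi[1] = 130 + -80 = 50 deg
  cos(50 deg) = 0.6428, sin(50 deg) = 0.7660
  joint[2] = (-2.4426, 2.9110) + 7.9 * (0.6428, 0.7660) = (-2.4426 + 5.0780, 2.9110 + 6.0518) = (2.6354, 8.9627)
link 2: phi[2] = 130 + -80 + 30 = 80 deg
  cos(80 deg) = 0.1736, sin(80 deg) = 0.9848
  joint[3] = (2.6354, 8.9627) + 3.4 * (0.1736, 0.9848) = (2.6354 + 0.5904, 8.9627 + 3.3483) = (3.2258, 12.3111)
link 3: phi[3] = 130 + -80 + 30 + 105 = 185 deg
  cos(185 deg) = -0.9962, sin(185 deg) = -0.0872
  joint[4] = (3.2258, 12.3111) + 3.8 * (-0.9962, -0.0872) = (3.2258 + -3.7855, 12.3111 + -0.3312) = (-0.5597, 11.9799)
End effector: (-0.5597, 11.9799)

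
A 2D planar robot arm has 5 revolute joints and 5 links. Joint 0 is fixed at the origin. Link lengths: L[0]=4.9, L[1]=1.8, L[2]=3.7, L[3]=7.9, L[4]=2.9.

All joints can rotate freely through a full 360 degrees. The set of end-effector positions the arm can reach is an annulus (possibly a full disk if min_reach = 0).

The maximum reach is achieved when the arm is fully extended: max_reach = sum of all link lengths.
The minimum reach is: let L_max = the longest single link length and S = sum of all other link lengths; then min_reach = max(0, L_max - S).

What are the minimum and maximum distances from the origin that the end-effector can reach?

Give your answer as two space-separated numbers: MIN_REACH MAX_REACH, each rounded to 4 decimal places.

Link lengths: [4.9, 1.8, 3.7, 7.9, 2.9]
max_reach = 4.9 + 1.8 + 3.7 + 7.9 + 2.9 = 21.2
L_max = max([4.9, 1.8, 3.7, 7.9, 2.9]) = 7.9
S (sum of others) = 21.2 - 7.9 = 13.3
min_reach = max(0, 7.9 - 13.3) = max(0, -5.4) = 0

Answer: 0.0000 21.2000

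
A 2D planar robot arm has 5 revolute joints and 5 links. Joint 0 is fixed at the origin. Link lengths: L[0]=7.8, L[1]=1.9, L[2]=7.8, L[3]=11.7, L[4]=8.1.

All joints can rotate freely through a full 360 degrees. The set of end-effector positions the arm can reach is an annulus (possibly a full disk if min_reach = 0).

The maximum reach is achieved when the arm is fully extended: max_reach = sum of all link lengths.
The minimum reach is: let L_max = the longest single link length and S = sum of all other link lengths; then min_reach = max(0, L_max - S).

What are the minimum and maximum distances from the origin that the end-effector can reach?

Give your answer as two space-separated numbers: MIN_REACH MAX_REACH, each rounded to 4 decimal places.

Link lengths: [7.8, 1.9, 7.8, 11.7, 8.1]
max_reach = 7.8 + 1.9 + 7.8 + 11.7 + 8.1 = 37.3
L_max = max([7.8, 1.9, 7.8, 11.7, 8.1]) = 11.7
S (sum of others) = 37.3 - 11.7 = 25.6
min_reach = max(0, 11.7 - 25.6) = max(0, -13.9) = 0

Answer: 0.0000 37.3000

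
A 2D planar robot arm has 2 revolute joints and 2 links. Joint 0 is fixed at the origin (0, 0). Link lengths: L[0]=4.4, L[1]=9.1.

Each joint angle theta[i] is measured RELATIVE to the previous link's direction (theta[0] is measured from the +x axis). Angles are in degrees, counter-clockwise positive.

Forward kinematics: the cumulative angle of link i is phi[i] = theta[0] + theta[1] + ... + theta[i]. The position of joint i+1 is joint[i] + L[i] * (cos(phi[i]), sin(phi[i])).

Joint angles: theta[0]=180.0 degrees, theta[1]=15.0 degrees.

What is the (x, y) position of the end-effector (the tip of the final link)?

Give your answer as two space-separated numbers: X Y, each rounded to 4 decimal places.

joint[0] = (0.0000, 0.0000)  (base)
link 0: phi[0] = 180 = 180 deg
  cos(180 deg) = -1.0000, sin(180 deg) = 0.0000
  joint[1] = (0.0000, 0.0000) + 4.4 * (-1.0000, 0.0000) = (0.0000 + -4.4000, 0.0000 + 0.0000) = (-4.4000, 0.0000)
link 1: phi[1] = 180 + 15 = 195 deg
  cos(195 deg) = -0.9659, sin(195 deg) = -0.2588
  joint[2] = (-4.4000, 0.0000) + 9.1 * (-0.9659, -0.2588) = (-4.4000 + -8.7899, 0.0000 + -2.3553) = (-13.1899, -2.3553)
End effector: (-13.1899, -2.3553)

Answer: -13.1899 -2.3553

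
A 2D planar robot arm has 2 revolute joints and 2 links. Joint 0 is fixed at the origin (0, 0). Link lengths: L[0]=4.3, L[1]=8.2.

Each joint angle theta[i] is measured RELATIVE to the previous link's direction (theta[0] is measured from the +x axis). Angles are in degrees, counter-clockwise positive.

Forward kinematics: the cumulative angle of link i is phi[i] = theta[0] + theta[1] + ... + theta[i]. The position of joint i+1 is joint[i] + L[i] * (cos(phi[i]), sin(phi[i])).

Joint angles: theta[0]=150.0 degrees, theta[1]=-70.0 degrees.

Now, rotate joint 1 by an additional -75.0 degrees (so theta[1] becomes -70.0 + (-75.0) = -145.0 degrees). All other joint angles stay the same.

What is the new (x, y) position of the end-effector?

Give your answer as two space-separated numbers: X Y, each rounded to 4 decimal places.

Answer: 4.4449 2.8647

Derivation:
joint[0] = (0.0000, 0.0000)  (base)
link 0: phi[0] = 150 = 150 deg
  cos(150 deg) = -0.8660, sin(150 deg) = 0.5000
  joint[1] = (0.0000, 0.0000) + 4.3 * (-0.8660, 0.5000) = (0.0000 + -3.7239, 0.0000 + 2.1500) = (-3.7239, 2.1500)
link 1: phi[1] = 150 + -145 = 5 deg
  cos(5 deg) = 0.9962, sin(5 deg) = 0.0872
  joint[2] = (-3.7239, 2.1500) + 8.2 * (0.9962, 0.0872) = (-3.7239 + 8.1688, 2.1500 + 0.7147) = (4.4449, 2.8647)
End effector: (4.4449, 2.8647)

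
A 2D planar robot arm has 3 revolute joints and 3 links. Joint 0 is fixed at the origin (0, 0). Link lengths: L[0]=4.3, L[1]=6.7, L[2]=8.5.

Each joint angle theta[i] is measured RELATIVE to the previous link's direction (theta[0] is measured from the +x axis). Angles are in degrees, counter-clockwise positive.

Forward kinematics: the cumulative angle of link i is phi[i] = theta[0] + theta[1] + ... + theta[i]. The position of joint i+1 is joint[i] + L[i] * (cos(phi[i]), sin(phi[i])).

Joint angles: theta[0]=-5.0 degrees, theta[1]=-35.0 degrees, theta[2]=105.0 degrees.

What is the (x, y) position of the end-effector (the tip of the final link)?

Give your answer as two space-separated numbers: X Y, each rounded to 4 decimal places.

joint[0] = (0.0000, 0.0000)  (base)
link 0: phi[0] = -5 = -5 deg
  cos(-5 deg) = 0.9962, sin(-5 deg) = -0.0872
  joint[1] = (0.0000, 0.0000) + 4.3 * (0.9962, -0.0872) = (0.0000 + 4.2836, 0.0000 + -0.3748) = (4.2836, -0.3748)
link 1: phi[1] = -5 + -35 = -40 deg
  cos(-40 deg) = 0.7660, sin(-40 deg) = -0.6428
  joint[2] = (4.2836, -0.3748) + 6.7 * (0.7660, -0.6428) = (4.2836 + 5.1325, -0.3748 + -4.3067) = (9.4161, -4.6814)
link 2: phi[2] = -5 + -35 + 105 = 65 deg
  cos(65 deg) = 0.4226, sin(65 deg) = 0.9063
  joint[3] = (9.4161, -4.6814) + 8.5 * (0.4226, 0.9063) = (9.4161 + 3.5923, -4.6814 + 7.7036) = (13.0084, 3.0222)
End effector: (13.0084, 3.0222)

Answer: 13.0084 3.0222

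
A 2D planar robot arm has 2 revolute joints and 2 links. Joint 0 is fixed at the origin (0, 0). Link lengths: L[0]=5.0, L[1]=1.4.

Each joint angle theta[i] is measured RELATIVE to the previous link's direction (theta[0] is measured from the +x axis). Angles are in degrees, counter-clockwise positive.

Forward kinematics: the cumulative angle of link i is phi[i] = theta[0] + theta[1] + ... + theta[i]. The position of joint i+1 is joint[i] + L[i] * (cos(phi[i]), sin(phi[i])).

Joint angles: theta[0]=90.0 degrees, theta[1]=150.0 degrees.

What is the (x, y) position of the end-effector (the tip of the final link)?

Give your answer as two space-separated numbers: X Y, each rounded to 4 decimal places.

joint[0] = (0.0000, 0.0000)  (base)
link 0: phi[0] = 90 = 90 deg
  cos(90 deg) = 0.0000, sin(90 deg) = 1.0000
  joint[1] = (0.0000, 0.0000) + 5 * (0.0000, 1.0000) = (0.0000 + 0.0000, 0.0000 + 5.0000) = (0.0000, 5.0000)
link 1: phi[1] = 90 + 150 = 240 deg
  cos(240 deg) = -0.5000, sin(240 deg) = -0.8660
  joint[2] = (0.0000, 5.0000) + 1.4 * (-0.5000, -0.8660) = (0.0000 + -0.7000, 5.0000 + -1.2124) = (-0.7000, 3.7876)
End effector: (-0.7000, 3.7876)

Answer: -0.7000 3.7876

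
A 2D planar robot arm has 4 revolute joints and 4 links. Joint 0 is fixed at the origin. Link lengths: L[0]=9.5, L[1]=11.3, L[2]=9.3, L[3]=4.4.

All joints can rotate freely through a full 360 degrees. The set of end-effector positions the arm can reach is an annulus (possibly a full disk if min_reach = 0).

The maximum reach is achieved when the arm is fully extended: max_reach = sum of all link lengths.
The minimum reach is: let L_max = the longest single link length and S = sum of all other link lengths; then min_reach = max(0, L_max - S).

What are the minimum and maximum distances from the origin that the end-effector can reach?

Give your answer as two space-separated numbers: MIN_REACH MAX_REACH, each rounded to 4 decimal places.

Answer: 0.0000 34.5000

Derivation:
Link lengths: [9.5, 11.3, 9.3, 4.4]
max_reach = 9.5 + 11.3 + 9.3 + 4.4 = 34.5
L_max = max([9.5, 11.3, 9.3, 4.4]) = 11.3
S (sum of others) = 34.5 - 11.3 = 23.2
min_reach = max(0, 11.3 - 23.2) = max(0, -11.9) = 0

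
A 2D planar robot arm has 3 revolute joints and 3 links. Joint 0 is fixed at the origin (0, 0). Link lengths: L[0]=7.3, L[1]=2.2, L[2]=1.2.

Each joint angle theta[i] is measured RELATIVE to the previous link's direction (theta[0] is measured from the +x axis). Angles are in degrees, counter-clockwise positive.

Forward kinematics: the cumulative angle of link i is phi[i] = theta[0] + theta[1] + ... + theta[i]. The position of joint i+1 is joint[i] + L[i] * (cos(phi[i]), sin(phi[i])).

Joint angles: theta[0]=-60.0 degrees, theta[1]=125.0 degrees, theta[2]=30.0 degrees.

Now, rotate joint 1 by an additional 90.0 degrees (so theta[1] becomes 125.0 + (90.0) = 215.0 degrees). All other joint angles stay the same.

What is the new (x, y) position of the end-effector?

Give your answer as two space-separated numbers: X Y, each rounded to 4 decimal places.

joint[0] = (0.0000, 0.0000)  (base)
link 0: phi[0] = -60 = -60 deg
  cos(-60 deg) = 0.5000, sin(-60 deg) = -0.8660
  joint[1] = (0.0000, 0.0000) + 7.3 * (0.5000, -0.8660) = (0.0000 + 3.6500, 0.0000 + -6.3220) = (3.6500, -6.3220)
link 1: phi[1] = -60 + 215 = 155 deg
  cos(155 deg) = -0.9063, sin(155 deg) = 0.4226
  joint[2] = (3.6500, -6.3220) + 2.2 * (-0.9063, 0.4226) = (3.6500 + -1.9939, -6.3220 + 0.9298) = (1.6561, -5.3922)
link 2: phi[2] = -60 + 215 + 30 = 185 deg
  cos(185 deg) = -0.9962, sin(185 deg) = -0.0872
  joint[3] = (1.6561, -5.3922) + 1.2 * (-0.9962, -0.0872) = (1.6561 + -1.1954, -5.3922 + -0.1046) = (0.4607, -5.4968)
End effector: (0.4607, -5.4968)

Answer: 0.4607 -5.4968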